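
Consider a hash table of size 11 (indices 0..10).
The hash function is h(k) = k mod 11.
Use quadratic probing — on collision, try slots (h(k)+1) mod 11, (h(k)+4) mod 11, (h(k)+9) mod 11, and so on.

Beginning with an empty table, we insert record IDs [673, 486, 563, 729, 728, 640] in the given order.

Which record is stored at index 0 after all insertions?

728

673 hashes to 2; slot 2 is free => place at 2.
486 hashes to 2; 2 taken => place at 3.
563 hashes to 2; 2,3 taken => place at 6.
729 hashes to 3; 3 taken => place at 4.
728 hashes to 2; 2,3,6 taken => place at 0.
640 hashes to 2; 2,3,6,0 taken => place at 7.
Table: [728, ∅, 673, 486, 729, ∅, 563, 640, ∅, ∅, ∅]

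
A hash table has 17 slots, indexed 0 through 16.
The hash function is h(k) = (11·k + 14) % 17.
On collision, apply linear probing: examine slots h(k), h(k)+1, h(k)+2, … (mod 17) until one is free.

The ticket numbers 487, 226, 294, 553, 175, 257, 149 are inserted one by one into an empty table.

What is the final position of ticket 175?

3

Insert 487: h=16, slot 16 empty => index 16.
Insert 226: h=1, slot 1 empty => index 1.
Insert 294: h=1, slot 1 occupied => index 2.
Insert 553: h=11, slot 11 empty => index 11.
Insert 175: h=1, slots 1,2 occupied => index 3.
Insert 257: h=2, slots 2,3 occupied => index 4.
Insert 149: h=4, slot 4 occupied => index 5.
Table: [∅, 226, 294, 175, 257, 149, ∅, ∅, ∅, ∅, ∅, 553, ∅, ∅, ∅, ∅, 487]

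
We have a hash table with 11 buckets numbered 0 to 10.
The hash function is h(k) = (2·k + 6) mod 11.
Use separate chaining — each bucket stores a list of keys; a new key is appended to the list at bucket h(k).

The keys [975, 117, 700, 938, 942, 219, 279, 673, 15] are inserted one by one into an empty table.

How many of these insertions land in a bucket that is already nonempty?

Insert 975: h=9, bucket 9 empty → new chain.
Insert 117: h=9, bucket 9 nonempty → append to chain.
Insert 700: h=9, bucket 9 nonempty → append to chain.
Insert 938: h=1, bucket 1 empty → new chain.
Insert 942: h=9, bucket 9 nonempty → append to chain.
Insert 219: h=4, bucket 4 empty → new chain.
Insert 279: h=3, bucket 3 empty → new chain.
Insert 673: h=10, bucket 10 empty → new chain.
Insert 15: h=3, bucket 3 nonempty → append to chain.
Final buckets:
0: .
1: 938
2: .
3: 279 -> 15
4: 219
5: .
6: .
7: .
8: .
9: 975 -> 117 -> 700 -> 942
10: 673

4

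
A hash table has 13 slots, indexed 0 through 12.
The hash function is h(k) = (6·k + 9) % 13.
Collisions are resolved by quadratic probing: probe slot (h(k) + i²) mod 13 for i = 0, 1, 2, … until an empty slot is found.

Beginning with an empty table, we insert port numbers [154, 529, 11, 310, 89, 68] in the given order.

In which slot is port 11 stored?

1

154: h=10 → slot 10
529: h=11 → slot 11
11: h=10, probe 10,11,1 → slot 1
310: h=10, probe 10,11,1,6 → slot 6
89: h=10, probe 10,11,1,6,0 → slot 0
68: h=1, probe 1,2 → slot 2
Table: [89, 11, 68, -, -, -, 310, -, -, -, 154, 529, -]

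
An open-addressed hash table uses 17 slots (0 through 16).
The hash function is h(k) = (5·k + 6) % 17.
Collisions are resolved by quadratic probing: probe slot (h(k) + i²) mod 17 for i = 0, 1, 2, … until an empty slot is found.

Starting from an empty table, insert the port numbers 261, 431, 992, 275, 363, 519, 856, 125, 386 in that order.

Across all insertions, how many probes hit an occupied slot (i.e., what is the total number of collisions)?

15

Insert 261: h=2, slot 2 empty → index 2.
Insert 431: h=2, slot 2 occupied → index 3.
Insert 992: h=2, slots 2,3 occupied → index 6.
Insert 275: h=4, slot 4 empty → index 4.
Insert 363: h=2, slots 2,3,6 occupied → index 11.
Insert 519: h=0, slot 0 empty → index 0.
Insert 856: h=2, slots 2,3,6,11 occupied → index 1.
Insert 125: h=2, slots 2,3,6,11,1 occupied → index 10.
Insert 386: h=15, slot 15 empty → index 15.
Table: [519, 856, 261, 431, 275, —, 992, —, —, —, 125, 363, —, —, —, 386, —]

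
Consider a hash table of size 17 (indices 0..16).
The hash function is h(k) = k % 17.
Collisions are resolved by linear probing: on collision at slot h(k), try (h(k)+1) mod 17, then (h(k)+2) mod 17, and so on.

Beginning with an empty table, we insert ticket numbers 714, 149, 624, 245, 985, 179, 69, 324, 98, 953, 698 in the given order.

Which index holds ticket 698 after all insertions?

4

Insert 714: h=0, slot 0 empty -> index 0.
Insert 149: h=13, slot 13 empty -> index 13.
Insert 624: h=12, slot 12 empty -> index 12.
Insert 245: h=7, slot 7 empty -> index 7.
Insert 985: h=16, slot 16 empty -> index 16.
Insert 179: h=9, slot 9 empty -> index 9.
Insert 69: h=1, slot 1 empty -> index 1.
Insert 324: h=1, slot 1 occupied -> index 2.
Insert 98: h=13, slot 13 occupied -> index 14.
Insert 953: h=1, slots 1,2 occupied -> index 3.
Insert 698: h=1, slots 1,2,3 occupied -> index 4.
Table: [714, 69, 324, 953, 698, —, —, 245, —, 179, —, —, 624, 149, 98, —, 985]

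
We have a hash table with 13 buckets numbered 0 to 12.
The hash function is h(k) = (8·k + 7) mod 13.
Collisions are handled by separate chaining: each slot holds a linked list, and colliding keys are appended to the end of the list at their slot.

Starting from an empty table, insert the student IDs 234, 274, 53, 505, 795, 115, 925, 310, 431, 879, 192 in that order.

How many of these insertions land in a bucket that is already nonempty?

Insert 234: h=7, bucket 7 empty → new chain.
Insert 274: h=2, bucket 2 empty → new chain.
Insert 53: h=2, bucket 2 nonempty → append to chain.
Insert 505: h=4, bucket 4 empty → new chain.
Insert 795: h=10, bucket 10 empty → new chain.
Insert 115: h=4, bucket 4 nonempty → append to chain.
Insert 925: h=10, bucket 10 nonempty → append to chain.
Insert 310: h=4, bucket 4 nonempty → append to chain.
Insert 431: h=10, bucket 10 nonempty → append to chain.
Insert 879: h=6, bucket 6 empty → new chain.
Insert 192: h=9, bucket 9 empty → new chain.
Final buckets:
0: —
1: —
2: 274 -> 53
3: —
4: 505 -> 115 -> 310
5: —
6: 879
7: 234
8: —
9: 192
10: 795 -> 925 -> 431
11: —
12: —

5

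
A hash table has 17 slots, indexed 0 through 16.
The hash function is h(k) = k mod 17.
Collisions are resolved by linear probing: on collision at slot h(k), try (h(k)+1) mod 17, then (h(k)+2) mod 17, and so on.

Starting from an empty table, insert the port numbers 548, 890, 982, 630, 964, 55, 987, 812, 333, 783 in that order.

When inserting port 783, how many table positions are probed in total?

3

548: h=4 -> slot 4
890: h=6 -> slot 6
982: h=13 -> slot 13
630: h=1 -> slot 1
964: h=12 -> slot 12
55: h=4, probe 4,5 -> slot 5
987: h=1, probe 1,2 -> slot 2
812: h=13, probe 13,14 -> slot 14
333: h=10 -> slot 10
783: h=1, probe 1,2,3 -> slot 3
Table: [∅, 630, 987, 783, 548, 55, 890, ∅, ∅, ∅, 333, ∅, 964, 982, 812, ∅, ∅]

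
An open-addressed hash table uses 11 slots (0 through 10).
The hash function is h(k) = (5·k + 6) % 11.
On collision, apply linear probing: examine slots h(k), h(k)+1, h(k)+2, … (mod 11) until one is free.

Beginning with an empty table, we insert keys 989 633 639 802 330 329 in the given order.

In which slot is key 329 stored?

4

Insert 989: h=1, slot 1 empty → index 1.
Insert 633: h=3, slot 3 empty → index 3.
Insert 639: h=0, slot 0 empty → index 0.
Insert 802: h=1, slot 1 occupied → index 2.
Insert 330: h=6, slot 6 empty → index 6.
Insert 329: h=1, slots 1,2,3 occupied → index 4.
Table: [639, 989, 802, 633, 329, ., 330, ., ., ., .]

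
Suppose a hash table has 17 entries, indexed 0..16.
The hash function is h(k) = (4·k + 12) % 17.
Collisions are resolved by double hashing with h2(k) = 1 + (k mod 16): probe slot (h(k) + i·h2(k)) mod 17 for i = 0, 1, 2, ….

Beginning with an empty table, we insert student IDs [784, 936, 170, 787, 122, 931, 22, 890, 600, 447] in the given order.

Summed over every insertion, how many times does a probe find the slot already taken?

Insert 784: h=3, slot 3 empty -> index 3.
Insert 936: h=16, slot 16 empty -> index 16.
Insert 170: h=12, slot 12 empty -> index 12.
Insert 787: h=15, slot 15 empty -> index 15.
Insert 122: h=7, slot 7 empty -> index 7.
Insert 931: h=13, slot 13 empty -> index 13.
Insert 22: h=15, h2=7, slot 15 occupied -> index 5.
Insert 890: h=2, slot 2 empty -> index 2.
Insert 600: h=15, h2=9, slots 15,7,16 occupied -> index 8.
Insert 447: h=15, h2=16, slot 15 occupied -> index 14.
Table: [—, —, 890, 784, —, 22, —, 122, 600, —, —, —, 170, 931, 447, 787, 936]

5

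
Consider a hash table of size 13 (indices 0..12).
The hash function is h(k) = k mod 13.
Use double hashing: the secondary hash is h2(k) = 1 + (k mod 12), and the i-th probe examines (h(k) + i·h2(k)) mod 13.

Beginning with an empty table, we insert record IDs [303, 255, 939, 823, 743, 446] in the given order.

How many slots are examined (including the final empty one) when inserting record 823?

Insert 303: h=4, slot 4 empty => index 4.
Insert 255: h=8, slot 8 empty => index 8.
Insert 939: h=3, slot 3 empty => index 3.
Insert 823: h=4, h2=8, slot 4 occupied => index 12.
Insert 743: h=2, slot 2 empty => index 2.
Insert 446: h=4, h2=3, slot 4 occupied => index 7.
Table: [., ., 743, 939, 303, ., ., 446, 255, ., ., ., 823]

2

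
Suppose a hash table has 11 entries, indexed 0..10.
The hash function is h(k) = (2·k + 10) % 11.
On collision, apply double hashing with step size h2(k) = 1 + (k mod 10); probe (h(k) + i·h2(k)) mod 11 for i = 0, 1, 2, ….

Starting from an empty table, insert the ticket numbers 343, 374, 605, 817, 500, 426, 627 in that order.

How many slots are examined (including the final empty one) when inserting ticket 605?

343: h=3 => slot 3
374: h=10 => slot 10
605: h=10, h2=6, probe 10,5 => slot 5
817: h=5, h2=8, probe 5,2 => slot 2
500: h=9 => slot 9
426: h=4 => slot 4
627: h=10, h2=8, probe 10,7 => slot 7
Table: [_, _, 817, 343, 426, 605, _, 627, _, 500, 374]

2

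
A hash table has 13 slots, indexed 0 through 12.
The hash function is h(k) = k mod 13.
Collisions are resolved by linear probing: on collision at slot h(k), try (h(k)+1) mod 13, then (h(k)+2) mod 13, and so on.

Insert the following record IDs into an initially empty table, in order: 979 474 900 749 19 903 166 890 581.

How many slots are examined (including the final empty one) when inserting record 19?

2

979: h=4 → slot 4
474: h=6 → slot 6
900: h=3 → slot 3
749: h=8 → slot 8
19: h=6, probe 6,7 → slot 7
903: h=6, probe 6,7,8,9 → slot 9
166: h=10 → slot 10
890: h=6, probe 6,7,8,9,10,11 → slot 11
581: h=9, probe 9,10,11,12 → slot 12
Table: [-, -, -, 900, 979, -, 474, 19, 749, 903, 166, 890, 581]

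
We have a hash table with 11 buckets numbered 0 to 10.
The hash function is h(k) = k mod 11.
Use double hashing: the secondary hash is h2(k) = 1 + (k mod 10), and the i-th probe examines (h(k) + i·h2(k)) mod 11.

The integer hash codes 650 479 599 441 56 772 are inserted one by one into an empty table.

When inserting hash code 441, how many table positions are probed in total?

2

650 hashes to 1; slot 1 is free -> place at 1.
479 hashes to 6; slot 6 is free -> place at 6.
599 hashes to 5; slot 5 is free -> place at 5.
441 hashes to 1, h2=2; 1 taken -> place at 3.
56 hashes to 1, h2=7; 1 taken -> place at 8.
772 hashes to 2; slot 2 is free -> place at 2.
Table: [., 650, 772, 441, ., 599, 479, ., 56, ., .]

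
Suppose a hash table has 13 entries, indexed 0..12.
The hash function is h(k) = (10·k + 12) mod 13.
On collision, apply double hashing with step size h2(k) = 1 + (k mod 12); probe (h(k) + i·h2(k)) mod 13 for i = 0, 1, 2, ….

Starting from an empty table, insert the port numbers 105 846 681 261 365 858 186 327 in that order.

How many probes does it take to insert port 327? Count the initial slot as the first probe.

3

Insert 105: h=9, slot 9 empty → index 9.
Insert 846: h=9, h2=7, slot 9 occupied → index 3.
Insert 681: h=10, slot 10 empty → index 10.
Insert 261: h=9, h2=10, slot 9 occupied → index 6.
Insert 365: h=9, h2=6, slot 9 occupied → index 2.
Insert 858: h=12, slot 12 empty → index 12.
Insert 186: h=0, slot 0 empty → index 0.
Insert 327: h=6, h2=4, slots 6,10 occupied → index 1.
Table: [186, 327, 365, 846, ∅, ∅, 261, ∅, ∅, 105, 681, ∅, 858]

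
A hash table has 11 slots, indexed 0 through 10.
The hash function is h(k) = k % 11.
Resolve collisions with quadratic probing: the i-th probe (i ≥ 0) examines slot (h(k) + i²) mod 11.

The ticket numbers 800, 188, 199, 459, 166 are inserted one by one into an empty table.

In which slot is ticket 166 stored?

5

Insert 800: h=8, slot 8 empty → index 8.
Insert 188: h=1, slot 1 empty → index 1.
Insert 199: h=1, slot 1 occupied → index 2.
Insert 459: h=8, slot 8 occupied → index 9.
Insert 166: h=1, slots 1,2 occupied → index 5.
Table: [—, 188, 199, —, —, 166, —, —, 800, 459, —]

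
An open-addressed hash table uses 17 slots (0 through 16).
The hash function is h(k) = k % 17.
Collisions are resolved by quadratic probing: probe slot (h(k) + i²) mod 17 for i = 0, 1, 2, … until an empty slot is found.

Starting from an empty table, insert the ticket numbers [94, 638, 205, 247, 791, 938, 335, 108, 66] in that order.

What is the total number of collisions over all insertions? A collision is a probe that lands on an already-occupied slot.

7

Insert 94: h=9, slot 9 empty -> index 9.
Insert 638: h=9, slot 9 occupied -> index 10.
Insert 205: h=1, slot 1 empty -> index 1.
Insert 247: h=9, slots 9,10 occupied -> index 13.
Insert 791: h=9, slots 9,10,13,1 occupied -> index 8.
Insert 938: h=3, slot 3 empty -> index 3.
Insert 335: h=12, slot 12 empty -> index 12.
Insert 108: h=6, slot 6 empty -> index 6.
Insert 66: h=15, slot 15 empty -> index 15.
Table: [-, 205, -, 938, -, -, 108, -, 791, 94, 638, -, 335, 247, -, 66, -]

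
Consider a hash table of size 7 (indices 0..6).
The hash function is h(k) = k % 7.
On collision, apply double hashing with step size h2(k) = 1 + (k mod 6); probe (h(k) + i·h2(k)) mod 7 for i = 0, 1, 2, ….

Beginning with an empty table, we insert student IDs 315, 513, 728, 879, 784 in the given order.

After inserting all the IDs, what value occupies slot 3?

728

315: h=0 -> slot 0
513: h=2 -> slot 2
728: h=0, h2=3, probe 0,3 -> slot 3
879: h=4 -> slot 4
784: h=0, h2=5, probe 0,5 -> slot 5
Table: [315, -, 513, 728, 879, 784, -]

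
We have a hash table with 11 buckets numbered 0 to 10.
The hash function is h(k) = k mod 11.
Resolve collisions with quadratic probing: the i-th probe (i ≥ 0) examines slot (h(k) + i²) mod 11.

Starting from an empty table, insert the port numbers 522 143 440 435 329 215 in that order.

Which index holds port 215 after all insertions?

522: h=5 → slot 5
143: h=0 → slot 0
440: h=0, probe 0,1 → slot 1
435: h=6 → slot 6
329: h=10 → slot 10
215: h=6, probe 6,7 → slot 7
Table: [143, 440, ∅, ∅, ∅, 522, 435, 215, ∅, ∅, 329]

7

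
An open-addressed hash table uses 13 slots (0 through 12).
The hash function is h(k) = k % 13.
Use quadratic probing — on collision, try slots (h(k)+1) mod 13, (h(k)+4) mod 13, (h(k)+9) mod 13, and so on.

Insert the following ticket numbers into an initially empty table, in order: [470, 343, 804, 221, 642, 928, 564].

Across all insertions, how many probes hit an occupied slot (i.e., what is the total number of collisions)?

Insert 470: h=2, slot 2 empty → index 2.
Insert 343: h=5, slot 5 empty → index 5.
Insert 804: h=11, slot 11 empty → index 11.
Insert 221: h=0, slot 0 empty → index 0.
Insert 642: h=5, slot 5 occupied → index 6.
Insert 928: h=5, slots 5,6 occupied → index 9.
Insert 564: h=5, slots 5,6,9 occupied → index 1.
Table: [221, 564, 470, -, -, 343, 642, -, -, 928, -, 804, -]

6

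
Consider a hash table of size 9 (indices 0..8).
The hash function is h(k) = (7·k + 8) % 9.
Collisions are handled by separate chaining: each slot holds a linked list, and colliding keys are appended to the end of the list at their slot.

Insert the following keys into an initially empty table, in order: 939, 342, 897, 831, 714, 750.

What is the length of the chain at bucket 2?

4

939 → bucket 2
342 → bucket 8
897 → bucket 5
831 → bucket 2 (collision)
714 → bucket 2 (collision)
750 → bucket 2 (collision)
Final buckets:
0: .
1: .
2: 939 -> 831 -> 714 -> 750
3: .
4: .
5: 897
6: .
7: .
8: 342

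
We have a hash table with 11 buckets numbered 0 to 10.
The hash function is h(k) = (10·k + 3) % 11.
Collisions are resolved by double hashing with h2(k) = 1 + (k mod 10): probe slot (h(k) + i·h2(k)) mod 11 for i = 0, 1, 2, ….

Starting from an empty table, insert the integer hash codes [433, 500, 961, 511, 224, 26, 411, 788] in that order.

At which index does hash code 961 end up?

433 hashes to 10; slot 10 is free → place at 10.
500 hashes to 9; slot 9 is free → place at 9.
961 hashes to 10, h2=2; 10 taken → place at 1.
511 hashes to 9, h2=2; 9 taken → place at 0.
224 hashes to 10, h2=5; 10 taken → place at 4.
26 hashes to 10, h2=7; 10 taken → place at 6.
411 hashes to 10, h2=2; 10,1 taken → place at 3.
788 hashes to 7; slot 7 is free → place at 7.
Table: [511, 961, ., 411, 224, ., 26, 788, ., 500, 433]

1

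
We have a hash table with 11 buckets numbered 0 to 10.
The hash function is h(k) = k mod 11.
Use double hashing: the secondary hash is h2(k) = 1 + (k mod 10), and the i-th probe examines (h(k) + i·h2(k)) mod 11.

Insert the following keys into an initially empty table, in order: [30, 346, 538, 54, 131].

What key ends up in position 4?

30 hashes to 8; slot 8 is free => place at 8.
346 hashes to 5; slot 5 is free => place at 5.
538 hashes to 10; slot 10 is free => place at 10.
54 hashes to 10, h2=5; 10 taken => place at 4.
131 hashes to 10, h2=2; 10 taken => place at 1.
Table: [∅, 131, ∅, ∅, 54, 346, ∅, ∅, 30, ∅, 538]

54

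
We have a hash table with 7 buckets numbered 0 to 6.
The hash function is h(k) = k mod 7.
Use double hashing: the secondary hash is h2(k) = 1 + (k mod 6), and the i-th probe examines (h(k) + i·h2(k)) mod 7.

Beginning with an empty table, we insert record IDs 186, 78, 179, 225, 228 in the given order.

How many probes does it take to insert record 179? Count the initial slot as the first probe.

186 hashes to 4; slot 4 is free -> place at 4.
78 hashes to 1; slot 1 is free -> place at 1.
179 hashes to 4, h2=6; 4 taken -> place at 3.
225 hashes to 1, h2=4; 1 taken -> place at 5.
228 hashes to 4, h2=1; 4,5 taken -> place at 6.
Table: [-, 78, -, 179, 186, 225, 228]

2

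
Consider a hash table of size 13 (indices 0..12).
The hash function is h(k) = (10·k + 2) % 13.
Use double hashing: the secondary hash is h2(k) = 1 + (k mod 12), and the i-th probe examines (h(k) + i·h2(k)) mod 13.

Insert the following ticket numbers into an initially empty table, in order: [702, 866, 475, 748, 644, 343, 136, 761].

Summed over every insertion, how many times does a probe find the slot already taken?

Insert 702: h=2, slot 2 empty => index 2.
Insert 866: h=4, slot 4 empty => index 4.
Insert 475: h=7, slot 7 empty => index 7.
Insert 748: h=7, h2=5, slot 7 occupied => index 12.
Insert 644: h=7, h2=9, slot 7 occupied => index 3.
Insert 343: h=0, slot 0 empty => index 0.
Insert 136: h=10, slot 10 empty => index 10.
Insert 761: h=7, h2=6, slots 7,0 occupied => index 6.
Table: [343, -, 702, 644, 866, -, 761, 475, -, -, 136, -, 748]

4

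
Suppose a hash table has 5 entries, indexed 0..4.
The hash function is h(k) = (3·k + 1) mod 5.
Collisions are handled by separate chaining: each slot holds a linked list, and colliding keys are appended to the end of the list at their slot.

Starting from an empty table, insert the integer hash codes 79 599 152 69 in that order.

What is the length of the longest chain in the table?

Insert 79: h=3, bucket 3 empty -> new chain.
Insert 599: h=3, bucket 3 nonempty -> append to chain.
Insert 152: h=2, bucket 2 empty -> new chain.
Insert 69: h=3, bucket 3 nonempty -> append to chain.
Final buckets:
0: —
1: —
2: 152
3: 79 -> 599 -> 69
4: —

3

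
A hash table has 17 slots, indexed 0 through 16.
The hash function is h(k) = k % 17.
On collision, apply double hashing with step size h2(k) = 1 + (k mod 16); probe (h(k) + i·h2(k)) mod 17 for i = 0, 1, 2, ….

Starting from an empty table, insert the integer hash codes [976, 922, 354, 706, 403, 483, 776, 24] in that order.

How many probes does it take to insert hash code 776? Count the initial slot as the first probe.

2

976 hashes to 7; slot 7 is free -> place at 7.
922 hashes to 4; slot 4 is free -> place at 4.
354 hashes to 14; slot 14 is free -> place at 14.
706 hashes to 9; slot 9 is free -> place at 9.
403 hashes to 12; slot 12 is free -> place at 12.
483 hashes to 7, h2=4; 7 taken -> place at 11.
776 hashes to 11, h2=9; 11 taken -> place at 3.
24 hashes to 7, h2=9; 7 taken -> place at 16.
Table: [_, _, _, 776, 922, _, _, 976, _, 706, _, 483, 403, _, 354, _, 24]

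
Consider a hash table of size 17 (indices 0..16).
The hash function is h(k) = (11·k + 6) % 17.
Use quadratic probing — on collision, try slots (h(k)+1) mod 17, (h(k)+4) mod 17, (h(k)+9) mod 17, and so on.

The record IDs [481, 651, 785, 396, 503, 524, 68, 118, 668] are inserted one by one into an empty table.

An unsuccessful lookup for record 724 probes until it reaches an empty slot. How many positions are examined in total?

481 hashes to 10; slot 10 is free -> place at 10.
651 hashes to 10; 10 taken -> place at 11.
785 hashes to 5; slot 5 is free -> place at 5.
396 hashes to 10; 10,11 taken -> place at 14.
503 hashes to 14; 14 taken -> place at 15.
524 hashes to 7; slot 7 is free -> place at 7.
68 hashes to 6; slot 6 is free -> place at 6.
118 hashes to 12; slot 12 is free -> place at 12.
668 hashes to 10; 10,11,14 taken -> place at 2.
Table: [-, -, 668, -, -, 785, 68, 524, -, -, 481, 651, 118, -, 396, 503, -]
Lookup 724: h=14, probe 14,15,1 → slot 1 empty, not found.

3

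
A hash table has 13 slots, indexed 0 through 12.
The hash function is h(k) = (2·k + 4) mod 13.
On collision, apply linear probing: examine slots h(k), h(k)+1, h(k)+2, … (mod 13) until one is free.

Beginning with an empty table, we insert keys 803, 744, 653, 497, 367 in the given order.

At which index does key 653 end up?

12

Insert 803: h=11, slot 11 empty → index 11.
Insert 744: h=10, slot 10 empty → index 10.
Insert 653: h=10, slots 10,11 occupied → index 12.
Insert 497: h=10, slots 10,11,12 occupied → index 0.
Insert 367: h=10, slots 10,11,12,0 occupied → index 1.
Table: [497, 367, —, —, —, —, —, —, —, —, 744, 803, 653]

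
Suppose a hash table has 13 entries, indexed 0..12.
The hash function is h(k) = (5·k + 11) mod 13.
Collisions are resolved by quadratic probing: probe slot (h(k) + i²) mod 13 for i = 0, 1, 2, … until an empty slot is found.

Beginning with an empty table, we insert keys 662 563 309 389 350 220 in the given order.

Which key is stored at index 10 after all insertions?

350

662: h=6 => slot 6
563: h=5 => slot 5
309: h=9 => slot 9
389: h=6, probe 6,7 => slot 7
350: h=6, probe 6,7,10 => slot 10
220: h=6, probe 6,7,10,2 => slot 2
Table: [-, -, 220, -, -, 563, 662, 389, -, 309, 350, -, -]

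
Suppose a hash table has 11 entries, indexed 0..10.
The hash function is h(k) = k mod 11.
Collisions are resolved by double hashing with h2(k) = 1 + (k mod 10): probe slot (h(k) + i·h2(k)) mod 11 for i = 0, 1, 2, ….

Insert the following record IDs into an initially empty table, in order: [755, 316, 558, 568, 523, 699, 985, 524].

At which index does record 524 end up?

755: h=7 -> slot 7
316: h=8 -> slot 8
558: h=8, h2=9, probe 8,6 -> slot 6
568: h=7, h2=9, probe 7,5 -> slot 5
523: h=6, h2=4, probe 6,10 -> slot 10
699: h=6, h2=10, probe 6,5,4 -> slot 4
985: h=6, h2=6, probe 6,1 -> slot 1
524: h=7, h2=5, probe 7,1,6,0 -> slot 0
Table: [524, 985, -, -, 699, 568, 558, 755, 316, -, 523]

0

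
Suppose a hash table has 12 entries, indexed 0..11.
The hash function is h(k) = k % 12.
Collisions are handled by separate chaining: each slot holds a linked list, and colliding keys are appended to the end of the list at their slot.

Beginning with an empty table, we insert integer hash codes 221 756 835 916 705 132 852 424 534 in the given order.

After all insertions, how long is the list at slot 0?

221 -> bucket 5
756 -> bucket 0
835 -> bucket 7
916 -> bucket 4
705 -> bucket 9
132 -> bucket 0 (collision)
852 -> bucket 0 (collision)
424 -> bucket 4 (collision)
534 -> bucket 6
Final buckets:
0: 756 -> 132 -> 852
1: .
2: .
3: .
4: 916 -> 424
5: 221
6: 534
7: 835
8: .
9: 705
10: .
11: .

3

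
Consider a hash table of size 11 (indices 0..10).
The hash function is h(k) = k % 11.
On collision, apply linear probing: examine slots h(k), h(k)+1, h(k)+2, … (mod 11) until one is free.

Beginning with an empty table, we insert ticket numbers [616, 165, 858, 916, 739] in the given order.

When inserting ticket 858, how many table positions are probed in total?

3

616: h=0 -> slot 0
165: h=0, probe 0,1 -> slot 1
858: h=0, probe 0,1,2 -> slot 2
916: h=3 -> slot 3
739: h=2, probe 2,3,4 -> slot 4
Table: [616, 165, 858, 916, 739, ∅, ∅, ∅, ∅, ∅, ∅]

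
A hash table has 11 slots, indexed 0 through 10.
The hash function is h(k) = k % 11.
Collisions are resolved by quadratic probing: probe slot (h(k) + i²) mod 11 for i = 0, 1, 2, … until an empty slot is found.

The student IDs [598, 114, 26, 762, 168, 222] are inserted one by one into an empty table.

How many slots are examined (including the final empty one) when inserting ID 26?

598: h=4 → slot 4
114: h=4, probe 4,5 → slot 5
26: h=4, probe 4,5,8 → slot 8
762: h=3 → slot 3
168: h=3, probe 3,4,7 → slot 7
222: h=2 → slot 2
Table: [∅, ∅, 222, 762, 598, 114, ∅, 168, 26, ∅, ∅]

3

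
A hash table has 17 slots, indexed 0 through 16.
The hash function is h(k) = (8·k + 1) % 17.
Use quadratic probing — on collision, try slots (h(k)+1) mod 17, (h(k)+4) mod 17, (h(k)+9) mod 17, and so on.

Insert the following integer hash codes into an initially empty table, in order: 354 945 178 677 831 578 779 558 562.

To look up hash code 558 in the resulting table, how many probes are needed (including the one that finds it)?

354: h=11 => slot 11
945: h=13 => slot 13
178: h=14 => slot 14
677: h=11, probe 11,12 => slot 12
831: h=2 => slot 2
578: h=1 => slot 1
779: h=11, probe 11,12,15 => slot 15
558: h=11, probe 11,12,15,3 => slot 3
562: h=9 => slot 9
Table: [., 578, 831, 558, ., ., ., ., ., 562, ., 354, 677, 945, 178, 779, .]
Lookup 558: h=11, probe 11,12,15,3 → found at 3.

4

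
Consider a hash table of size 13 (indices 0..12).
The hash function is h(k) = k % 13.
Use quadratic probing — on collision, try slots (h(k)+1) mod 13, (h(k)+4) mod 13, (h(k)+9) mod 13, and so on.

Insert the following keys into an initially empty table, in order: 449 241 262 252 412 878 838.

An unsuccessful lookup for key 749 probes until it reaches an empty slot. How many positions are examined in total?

3

449 hashes to 7; slot 7 is free => place at 7.
241 hashes to 7; 7 taken => place at 8.
262 hashes to 2; slot 2 is free => place at 2.
252 hashes to 5; slot 5 is free => place at 5.
412 hashes to 9; slot 9 is free => place at 9.
878 hashes to 7; 7,8 taken => place at 11.
838 hashes to 6; slot 6 is free => place at 6.
Table: [∅, ∅, 262, ∅, ∅, 252, 838, 449, 241, 412, ∅, 878, ∅]
Lookup 749: h=8, probe 8,9,12 → slot 12 empty, not found.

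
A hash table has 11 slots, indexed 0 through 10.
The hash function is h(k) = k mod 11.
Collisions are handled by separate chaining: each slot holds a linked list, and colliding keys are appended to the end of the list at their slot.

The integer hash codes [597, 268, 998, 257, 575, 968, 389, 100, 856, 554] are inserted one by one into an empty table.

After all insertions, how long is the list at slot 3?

597 → bucket 3
268 → bucket 4
998 → bucket 8
257 → bucket 4 (collision)
575 → bucket 3 (collision)
968 → bucket 0
389 → bucket 4 (collision)
100 → bucket 1
856 → bucket 9
554 → bucket 4 (collision)
Final buckets:
0: 968
1: 100
2: .
3: 597 -> 575
4: 268 -> 257 -> 389 -> 554
5: .
6: .
7: .
8: 998
9: 856
10: .

2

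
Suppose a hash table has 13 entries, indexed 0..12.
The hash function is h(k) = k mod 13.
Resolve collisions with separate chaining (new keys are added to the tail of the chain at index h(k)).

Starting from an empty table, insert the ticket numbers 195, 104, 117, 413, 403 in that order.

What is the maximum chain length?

Insert 195: h=0, bucket 0 empty → new chain.
Insert 104: h=0, bucket 0 nonempty → append to chain.
Insert 117: h=0, bucket 0 nonempty → append to chain.
Insert 413: h=10, bucket 10 empty → new chain.
Insert 403: h=0, bucket 0 nonempty → append to chain.
Final buckets:
0: 195 -> 104 -> 117 -> 403
1: ∅
2: ∅
3: ∅
4: ∅
5: ∅
6: ∅
7: ∅
8: ∅
9: ∅
10: 413
11: ∅
12: ∅

4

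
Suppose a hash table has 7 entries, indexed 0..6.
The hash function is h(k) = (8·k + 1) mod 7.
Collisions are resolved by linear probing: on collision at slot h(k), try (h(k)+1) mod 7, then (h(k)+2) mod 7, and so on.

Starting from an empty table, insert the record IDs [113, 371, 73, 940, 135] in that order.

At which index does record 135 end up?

Insert 113: h=2, slot 2 empty -> index 2.
Insert 371: h=1, slot 1 empty -> index 1.
Insert 73: h=4, slot 4 empty -> index 4.
Insert 940: h=3, slot 3 empty -> index 3.
Insert 135: h=3, slots 3,4 occupied -> index 5.
Table: [., 371, 113, 940, 73, 135, .]

5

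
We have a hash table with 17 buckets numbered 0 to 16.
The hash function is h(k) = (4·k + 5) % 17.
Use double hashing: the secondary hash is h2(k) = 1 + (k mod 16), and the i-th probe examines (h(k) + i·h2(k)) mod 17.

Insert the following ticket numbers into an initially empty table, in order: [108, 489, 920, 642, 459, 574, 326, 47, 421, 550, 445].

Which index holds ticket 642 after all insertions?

9

108: h=12 -> slot 12
489: h=6 -> slot 6
920: h=13 -> slot 13
642: h=6, h2=3, probe 6,9 -> slot 9
459: h=5 -> slot 5
574: h=6, h2=15, probe 6,4 -> slot 4
326: h=0 -> slot 0
47: h=6, h2=16, probe 6,5,4,3 -> slot 3
421: h=6, h2=6, probe 6,12,1 -> slot 1
550: h=12, h2=7, probe 12,2 -> slot 2
445: h=0, h2=14, probe 0,14 -> slot 14
Table: [326, 421, 550, 47, 574, 459, 489, -, -, 642, -, -, 108, 920, 445, -, -]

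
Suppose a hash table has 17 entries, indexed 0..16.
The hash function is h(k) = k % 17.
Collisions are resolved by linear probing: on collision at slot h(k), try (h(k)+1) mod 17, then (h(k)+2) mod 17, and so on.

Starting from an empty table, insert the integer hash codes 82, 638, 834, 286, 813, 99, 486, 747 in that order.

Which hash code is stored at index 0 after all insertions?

Insert 82: h=14, slot 14 empty => index 14.
Insert 638: h=9, slot 9 empty => index 9.
Insert 834: h=1, slot 1 empty => index 1.
Insert 286: h=14, slot 14 occupied => index 15.
Insert 813: h=14, slots 14,15 occupied => index 16.
Insert 99: h=14, slots 14,15,16 occupied => index 0.
Insert 486: h=10, slot 10 empty => index 10.
Insert 747: h=16, slots 16,0,1 occupied => index 2.
Table: [99, 834, 747, _, _, _, _, _, _, 638, 486, _, _, _, 82, 286, 813]

99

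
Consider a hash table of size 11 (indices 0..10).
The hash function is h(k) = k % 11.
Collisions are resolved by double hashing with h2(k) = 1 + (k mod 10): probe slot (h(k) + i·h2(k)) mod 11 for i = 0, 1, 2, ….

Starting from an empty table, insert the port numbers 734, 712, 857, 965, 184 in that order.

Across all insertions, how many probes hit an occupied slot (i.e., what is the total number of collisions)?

3

Insert 734: h=8, slot 8 empty → index 8.
Insert 712: h=8, h2=3, slot 8 occupied → index 0.
Insert 857: h=10, slot 10 empty → index 10.
Insert 965: h=8, h2=6, slot 8 occupied → index 3.
Insert 184: h=8, h2=5, slot 8 occupied → index 2.
Table: [712, —, 184, 965, —, —, —, —, 734, —, 857]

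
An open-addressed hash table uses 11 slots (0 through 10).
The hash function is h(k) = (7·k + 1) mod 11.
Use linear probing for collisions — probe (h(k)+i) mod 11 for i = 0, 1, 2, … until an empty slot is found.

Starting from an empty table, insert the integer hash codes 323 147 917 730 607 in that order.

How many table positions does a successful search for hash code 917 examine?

Insert 323: h=7, slot 7 empty -> index 7.
Insert 147: h=7, slot 7 occupied -> index 8.
Insert 917: h=7, slots 7,8 occupied -> index 9.
Insert 730: h=7, slots 7,8,9 occupied -> index 10.
Insert 607: h=4, slot 4 empty -> index 4.
Table: [_, _, _, _, 607, _, _, 323, 147, 917, 730]
Lookup 917: h=7, probe 7,8,9 → found at 9.

3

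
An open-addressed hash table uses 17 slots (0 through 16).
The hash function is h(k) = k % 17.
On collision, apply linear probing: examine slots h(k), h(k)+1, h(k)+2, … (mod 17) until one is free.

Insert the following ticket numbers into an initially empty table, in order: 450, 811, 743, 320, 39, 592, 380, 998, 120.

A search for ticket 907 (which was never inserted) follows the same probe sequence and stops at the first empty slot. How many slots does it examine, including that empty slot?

Insert 450: h=8, slot 8 empty -> index 8.
Insert 811: h=12, slot 12 empty -> index 12.
Insert 743: h=12, slot 12 occupied -> index 13.
Insert 320: h=14, slot 14 empty -> index 14.
Insert 39: h=5, slot 5 empty -> index 5.
Insert 592: h=14, slot 14 occupied -> index 15.
Insert 380: h=6, slot 6 empty -> index 6.
Insert 998: h=12, slots 12,13,14,15 occupied -> index 16.
Insert 120: h=1, slot 1 empty -> index 1.
Table: [., 120, ., ., ., 39, 380, ., 450, ., ., ., 811, 743, 320, 592, 998]
Lookup 907: h=6, probe 6,7 → slot 7 empty, not found.

2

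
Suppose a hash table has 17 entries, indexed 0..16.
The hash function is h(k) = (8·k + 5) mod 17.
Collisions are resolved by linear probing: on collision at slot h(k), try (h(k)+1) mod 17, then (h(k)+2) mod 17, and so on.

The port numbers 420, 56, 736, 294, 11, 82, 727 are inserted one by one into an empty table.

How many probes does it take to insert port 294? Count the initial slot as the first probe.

3

420 hashes to 16; slot 16 is free → place at 16.
56 hashes to 11; slot 11 is free → place at 11.
736 hashes to 11; 11 taken → place at 12.
294 hashes to 11; 11,12 taken → place at 13.
11 hashes to 8; slot 8 is free → place at 8.
82 hashes to 15; slot 15 is free → place at 15.
727 hashes to 7; slot 7 is free → place at 7.
Table: [∅, ∅, ∅, ∅, ∅, ∅, ∅, 727, 11, ∅, ∅, 56, 736, 294, ∅, 82, 420]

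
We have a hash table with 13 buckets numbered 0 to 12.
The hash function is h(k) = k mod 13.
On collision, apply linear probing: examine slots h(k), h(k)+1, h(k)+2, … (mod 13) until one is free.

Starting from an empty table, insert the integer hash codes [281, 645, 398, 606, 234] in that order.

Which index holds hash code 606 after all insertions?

11

281: h=8 => slot 8
645: h=8, probe 8,9 => slot 9
398: h=8, probe 8,9,10 => slot 10
606: h=8, probe 8,9,10,11 => slot 11
234: h=0 => slot 0
Table: [234, ∅, ∅, ∅, ∅, ∅, ∅, ∅, 281, 645, 398, 606, ∅]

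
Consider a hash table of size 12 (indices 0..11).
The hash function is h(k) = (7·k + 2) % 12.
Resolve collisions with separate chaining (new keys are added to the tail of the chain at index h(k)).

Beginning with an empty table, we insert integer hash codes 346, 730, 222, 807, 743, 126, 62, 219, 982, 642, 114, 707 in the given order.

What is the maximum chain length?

4

Insert 346: h=0, bucket 0 empty -> new chain.
Insert 730: h=0, bucket 0 nonempty -> append to chain.
Insert 222: h=8, bucket 8 empty -> new chain.
Insert 807: h=11, bucket 11 empty -> new chain.
Insert 743: h=7, bucket 7 empty -> new chain.
Insert 126: h=8, bucket 8 nonempty -> append to chain.
Insert 62: h=4, bucket 4 empty -> new chain.
Insert 219: h=11, bucket 11 nonempty -> append to chain.
Insert 982: h=0, bucket 0 nonempty -> append to chain.
Insert 642: h=8, bucket 8 nonempty -> append to chain.
Insert 114: h=8, bucket 8 nonempty -> append to chain.
Insert 707: h=7, bucket 7 nonempty -> append to chain.
Final buckets:
0: 346 -> 730 -> 982
1: _
2: _
3: _
4: 62
5: _
6: _
7: 743 -> 707
8: 222 -> 126 -> 642 -> 114
9: _
10: _
11: 807 -> 219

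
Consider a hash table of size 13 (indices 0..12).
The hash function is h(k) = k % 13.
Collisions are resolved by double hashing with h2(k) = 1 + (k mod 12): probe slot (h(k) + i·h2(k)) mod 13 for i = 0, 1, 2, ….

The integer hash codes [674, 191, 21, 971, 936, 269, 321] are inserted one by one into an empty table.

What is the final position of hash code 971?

7

674: h=11 => slot 11
191: h=9 => slot 9
21: h=8 => slot 8
971: h=9, h2=12, probe 9,8,7 => slot 7
936: h=0 => slot 0
269: h=9, h2=6, probe 9,2 => slot 2
321: h=9, h2=10, probe 9,6 => slot 6
Table: [936, ∅, 269, ∅, ∅, ∅, 321, 971, 21, 191, ∅, 674, ∅]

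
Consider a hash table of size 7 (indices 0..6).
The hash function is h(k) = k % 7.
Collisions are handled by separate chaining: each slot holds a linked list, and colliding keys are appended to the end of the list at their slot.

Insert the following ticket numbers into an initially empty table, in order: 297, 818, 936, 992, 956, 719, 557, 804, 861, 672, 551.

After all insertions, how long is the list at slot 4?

Insert 297: h=3, bucket 3 empty → new chain.
Insert 818: h=6, bucket 6 empty → new chain.
Insert 936: h=5, bucket 5 empty → new chain.
Insert 992: h=5, bucket 5 nonempty → append to chain.
Insert 956: h=4, bucket 4 empty → new chain.
Insert 719: h=5, bucket 5 nonempty → append to chain.
Insert 557: h=4, bucket 4 nonempty → append to chain.
Insert 804: h=6, bucket 6 nonempty → append to chain.
Insert 861: h=0, bucket 0 empty → new chain.
Insert 672: h=0, bucket 0 nonempty → append to chain.
Insert 551: h=5, bucket 5 nonempty → append to chain.
Final buckets:
0: 861 -> 672
1: -
2: -
3: 297
4: 956 -> 557
5: 936 -> 992 -> 719 -> 551
6: 818 -> 804

2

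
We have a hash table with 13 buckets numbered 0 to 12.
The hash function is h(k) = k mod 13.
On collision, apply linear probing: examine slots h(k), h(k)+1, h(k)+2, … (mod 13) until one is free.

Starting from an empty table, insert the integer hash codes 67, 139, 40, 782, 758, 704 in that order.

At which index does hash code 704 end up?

5

Insert 67: h=2, slot 2 empty -> index 2.
Insert 139: h=9, slot 9 empty -> index 9.
Insert 40: h=1, slot 1 empty -> index 1.
Insert 782: h=2, slot 2 occupied -> index 3.
Insert 758: h=4, slot 4 empty -> index 4.
Insert 704: h=2, slots 2,3,4 occupied -> index 5.
Table: [∅, 40, 67, 782, 758, 704, ∅, ∅, ∅, 139, ∅, ∅, ∅]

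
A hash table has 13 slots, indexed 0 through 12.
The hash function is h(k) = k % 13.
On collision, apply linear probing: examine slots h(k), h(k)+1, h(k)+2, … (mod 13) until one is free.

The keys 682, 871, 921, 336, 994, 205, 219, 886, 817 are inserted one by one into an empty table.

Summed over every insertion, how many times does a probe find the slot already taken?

10

Insert 682: h=6, slot 6 empty -> index 6.
Insert 871: h=0, slot 0 empty -> index 0.
Insert 921: h=11, slot 11 empty -> index 11.
Insert 336: h=11, slot 11 occupied -> index 12.
Insert 994: h=6, slot 6 occupied -> index 7.
Insert 205: h=10, slot 10 empty -> index 10.
Insert 219: h=11, slots 11,12,0 occupied -> index 1.
Insert 886: h=2, slot 2 empty -> index 2.
Insert 817: h=11, slots 11,12,0,1,2 occupied -> index 3.
Table: [871, 219, 886, 817, —, —, 682, 994, —, —, 205, 921, 336]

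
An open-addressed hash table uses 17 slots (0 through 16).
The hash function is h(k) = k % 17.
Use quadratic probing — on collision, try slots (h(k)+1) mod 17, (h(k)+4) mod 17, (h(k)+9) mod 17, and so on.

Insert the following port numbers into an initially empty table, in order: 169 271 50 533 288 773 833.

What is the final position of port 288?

8

Insert 169: h=16, slot 16 empty -> index 16.
Insert 271: h=16, slot 16 occupied -> index 0.
Insert 50: h=16, slots 16,0 occupied -> index 3.
Insert 533: h=6, slot 6 empty -> index 6.
Insert 288: h=16, slots 16,0,3 occupied -> index 8.
Insert 773: h=8, slot 8 occupied -> index 9.
Insert 833: h=0, slot 0 occupied -> index 1.
Table: [271, 833, ., 50, ., ., 533, ., 288, 773, ., ., ., ., ., ., 169]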